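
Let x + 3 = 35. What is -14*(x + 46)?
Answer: -1092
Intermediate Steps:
x = 32 (x = -3 + 35 = 32)
-14*(x + 46) = -14*(32 + 46) = -14*78 = -1092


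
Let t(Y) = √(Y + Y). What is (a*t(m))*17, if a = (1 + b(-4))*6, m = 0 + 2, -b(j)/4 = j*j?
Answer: -12852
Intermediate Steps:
b(j) = -4*j² (b(j) = -4*j*j = -4*j²)
m = 2
t(Y) = √2*√Y (t(Y) = √(2*Y) = √2*√Y)
a = -378 (a = (1 - 4*(-4)²)*6 = (1 - 4*16)*6 = (1 - 64)*6 = -63*6 = -378)
(a*t(m))*17 = -378*√2*√2*17 = -378*2*17 = -756*17 = -12852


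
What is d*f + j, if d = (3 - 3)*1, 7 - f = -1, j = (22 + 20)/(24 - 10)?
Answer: 3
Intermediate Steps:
j = 3 (j = 42/14 = 42*(1/14) = 3)
f = 8 (f = 7 - 1*(-1) = 7 + 1 = 8)
d = 0 (d = 0*1 = 0)
d*f + j = 0*8 + 3 = 0 + 3 = 3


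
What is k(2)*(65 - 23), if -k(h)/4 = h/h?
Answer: -168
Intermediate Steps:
k(h) = -4 (k(h) = -4*h/h = -4*1 = -4)
k(2)*(65 - 23) = -4*(65 - 23) = -4*42 = -168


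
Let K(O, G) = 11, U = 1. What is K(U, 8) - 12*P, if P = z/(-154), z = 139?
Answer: 1681/77 ≈ 21.831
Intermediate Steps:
P = -139/154 (P = 139/(-154) = 139*(-1/154) = -139/154 ≈ -0.90260)
K(U, 8) - 12*P = 11 - 12*(-139/154) = 11 + 834/77 = 1681/77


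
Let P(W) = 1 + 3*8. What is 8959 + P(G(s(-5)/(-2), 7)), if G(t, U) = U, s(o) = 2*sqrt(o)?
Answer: 8984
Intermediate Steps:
P(W) = 25 (P(W) = 1 + 24 = 25)
8959 + P(G(s(-5)/(-2), 7)) = 8959 + 25 = 8984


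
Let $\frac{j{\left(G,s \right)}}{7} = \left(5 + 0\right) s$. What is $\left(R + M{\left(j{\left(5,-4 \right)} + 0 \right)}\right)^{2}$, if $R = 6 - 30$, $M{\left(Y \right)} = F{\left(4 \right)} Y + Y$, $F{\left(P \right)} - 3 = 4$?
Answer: $1308736$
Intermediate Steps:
$F{\left(P \right)} = 7$ ($F{\left(P \right)} = 3 + 4 = 7$)
$j{\left(G,s \right)} = 35 s$ ($j{\left(G,s \right)} = 7 \left(5 + 0\right) s = 7 \cdot 5 s = 35 s$)
$M{\left(Y \right)} = 8 Y$ ($M{\left(Y \right)} = 7 Y + Y = 8 Y$)
$R = -24$ ($R = 6 - 30 = -24$)
$\left(R + M{\left(j{\left(5,-4 \right)} + 0 \right)}\right)^{2} = \left(-24 + 8 \left(35 \left(-4\right) + 0\right)\right)^{2} = \left(-24 + 8 \left(-140 + 0\right)\right)^{2} = \left(-24 + 8 \left(-140\right)\right)^{2} = \left(-24 - 1120\right)^{2} = \left(-1144\right)^{2} = 1308736$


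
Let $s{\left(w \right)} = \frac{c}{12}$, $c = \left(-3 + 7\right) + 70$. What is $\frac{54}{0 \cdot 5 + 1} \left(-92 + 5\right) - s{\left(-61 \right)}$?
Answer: $- \frac{28225}{6} \approx -4704.2$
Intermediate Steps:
$c = 74$ ($c = 4 + 70 = 74$)
$s{\left(w \right)} = \frac{37}{6}$ ($s{\left(w \right)} = \frac{74}{12} = 74 \cdot \frac{1}{12} = \frac{37}{6}$)
$\frac{54}{0 \cdot 5 + 1} \left(-92 + 5\right) - s{\left(-61 \right)} = \frac{54}{0 \cdot 5 + 1} \left(-92 + 5\right) - \frac{37}{6} = \frac{54}{0 + 1} \left(-87\right) - \frac{37}{6} = \frac{54}{1} \left(-87\right) - \frac{37}{6} = 54 \cdot 1 \left(-87\right) - \frac{37}{6} = 54 \left(-87\right) - \frac{37}{6} = -4698 - \frac{37}{6} = - \frac{28225}{6}$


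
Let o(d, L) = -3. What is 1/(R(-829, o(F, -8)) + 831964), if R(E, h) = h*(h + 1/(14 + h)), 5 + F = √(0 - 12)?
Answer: 11/9151700 ≈ 1.2020e-6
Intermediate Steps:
F = -5 + 2*I*√3 (F = -5 + √(0 - 12) = -5 + √(-12) = -5 + 2*I*√3 ≈ -5.0 + 3.4641*I)
1/(R(-829, o(F, -8)) + 831964) = 1/(-3*(1 + (-3)² + 14*(-3))/(14 - 3) + 831964) = 1/(-3*(1 + 9 - 42)/11 + 831964) = 1/(-3*1/11*(-32) + 831964) = 1/(96/11 + 831964) = 1/(9151700/11) = 11/9151700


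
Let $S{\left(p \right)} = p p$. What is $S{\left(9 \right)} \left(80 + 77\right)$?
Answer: $12717$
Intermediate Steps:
$S{\left(p \right)} = p^{2}$
$S{\left(9 \right)} \left(80 + 77\right) = 9^{2} \left(80 + 77\right) = 81 \cdot 157 = 12717$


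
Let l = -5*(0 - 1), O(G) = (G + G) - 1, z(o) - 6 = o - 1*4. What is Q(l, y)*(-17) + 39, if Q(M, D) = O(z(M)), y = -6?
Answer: -182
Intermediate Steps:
z(o) = 2 + o (z(o) = 6 + (o - 1*4) = 6 + (o - 4) = 6 + (-4 + o) = 2 + o)
O(G) = -1 + 2*G (O(G) = 2*G - 1 = -1 + 2*G)
l = 5 (l = -5*(-1) = 5)
Q(M, D) = 3 + 2*M (Q(M, D) = -1 + 2*(2 + M) = -1 + (4 + 2*M) = 3 + 2*M)
Q(l, y)*(-17) + 39 = (3 + 2*5)*(-17) + 39 = (3 + 10)*(-17) + 39 = 13*(-17) + 39 = -221 + 39 = -182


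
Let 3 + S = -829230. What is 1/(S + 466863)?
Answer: -1/362370 ≈ -2.7596e-6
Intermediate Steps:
S = -829233 (S = -3 - 829230 = -829233)
1/(S + 466863) = 1/(-829233 + 466863) = 1/(-362370) = -1/362370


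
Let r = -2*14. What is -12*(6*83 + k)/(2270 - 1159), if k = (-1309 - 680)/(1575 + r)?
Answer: -41724/7777 ≈ -5.3651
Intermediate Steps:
r = -28
k = -9/7 (k = (-1309 - 680)/(1575 - 28) = -1989/1547 = -1989*1/1547 = -9/7 ≈ -1.2857)
-12*(6*83 + k)/(2270 - 1159) = -12*(6*83 - 9/7)/(2270 - 1159) = -12*(498 - 9/7)/1111 = -41724/(7*1111) = -12*3477/7777 = -41724/7777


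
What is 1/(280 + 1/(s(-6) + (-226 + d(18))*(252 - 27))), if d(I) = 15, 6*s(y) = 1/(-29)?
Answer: 8260651/2312982106 ≈ 0.0035714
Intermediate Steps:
s(y) = -1/174 (s(y) = (⅙)/(-29) = (⅙)*(-1/29) = -1/174)
1/(280 + 1/(s(-6) + (-226 + d(18))*(252 - 27))) = 1/(280 + 1/(-1/174 + (-226 + 15)*(252 - 27))) = 1/(280 + 1/(-1/174 - 211*225)) = 1/(280 + 1/(-1/174 - 47475)) = 1/(280 + 1/(-8260651/174)) = 1/(280 - 174/8260651) = 1/(2312982106/8260651) = 8260651/2312982106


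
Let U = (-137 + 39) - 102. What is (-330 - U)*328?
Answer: -42640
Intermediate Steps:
U = -200 (U = -98 - 102 = -200)
(-330 - U)*328 = (-330 - 1*(-200))*328 = (-330 + 200)*328 = -130*328 = -42640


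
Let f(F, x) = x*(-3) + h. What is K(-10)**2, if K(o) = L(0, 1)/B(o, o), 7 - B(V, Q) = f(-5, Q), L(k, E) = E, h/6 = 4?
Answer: 1/2209 ≈ 0.00045269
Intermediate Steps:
h = 24 (h = 6*4 = 24)
f(F, x) = 24 - 3*x (f(F, x) = x*(-3) + 24 = -3*x + 24 = 24 - 3*x)
B(V, Q) = -17 + 3*Q (B(V, Q) = 7 - (24 - 3*Q) = 7 + (-24 + 3*Q) = -17 + 3*Q)
K(o) = 1/(-17 + 3*o)
K(-10)**2 = (1/(-17 + 3*(-10)))**2 = (1/(-17 - 30))**2 = (1/(-47))**2 = (-1/47)**2 = 1/2209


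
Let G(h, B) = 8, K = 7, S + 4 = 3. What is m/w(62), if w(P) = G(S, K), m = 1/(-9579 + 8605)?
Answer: -1/7792 ≈ -0.00012834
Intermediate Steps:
S = -1 (S = -4 + 3 = -1)
m = -1/974 (m = 1/(-974) = -1/974 ≈ -0.0010267)
w(P) = 8
m/w(62) = -1/974/8 = -1/974*1/8 = -1/7792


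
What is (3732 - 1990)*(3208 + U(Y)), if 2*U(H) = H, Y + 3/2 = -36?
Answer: 11111347/2 ≈ 5.5557e+6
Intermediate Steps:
Y = -75/2 (Y = -3/2 - 36 = -75/2 ≈ -37.500)
U(H) = H/2
(3732 - 1990)*(3208 + U(Y)) = (3732 - 1990)*(3208 + (½)*(-75/2)) = 1742*(3208 - 75/4) = 1742*(12757/4) = 11111347/2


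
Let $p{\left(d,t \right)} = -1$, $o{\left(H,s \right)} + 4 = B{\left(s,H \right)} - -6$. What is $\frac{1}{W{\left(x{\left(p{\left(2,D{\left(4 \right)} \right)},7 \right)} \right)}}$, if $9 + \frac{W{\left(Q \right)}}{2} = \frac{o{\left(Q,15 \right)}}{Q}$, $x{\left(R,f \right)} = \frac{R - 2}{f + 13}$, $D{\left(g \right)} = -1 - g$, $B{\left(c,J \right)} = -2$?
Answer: $- \frac{1}{18} \approx -0.055556$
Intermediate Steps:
$o{\left(H,s \right)} = 0$ ($o{\left(H,s \right)} = -4 - -4 = -4 + \left(-2 + 6\right) = -4 + 4 = 0$)
$x{\left(R,f \right)} = \frac{-2 + R}{13 + f}$
$W{\left(Q \right)} = -18$ ($W{\left(Q \right)} = -18 + 2 \frac{0}{Q} = -18 + 2 \cdot 0 = -18 + 0 = -18$)
$\frac{1}{W{\left(x{\left(p{\left(2,D{\left(4 \right)} \right)},7 \right)} \right)}} = \frac{1}{-18} = - \frac{1}{18}$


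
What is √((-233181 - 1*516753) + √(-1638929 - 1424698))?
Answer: √(-749934 + 21*I*√6947) ≈ 1.011 + 865.99*I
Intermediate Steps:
√((-233181 - 1*516753) + √(-1638929 - 1424698)) = √((-233181 - 516753) + √(-3063627)) = √(-749934 + 21*I*√6947)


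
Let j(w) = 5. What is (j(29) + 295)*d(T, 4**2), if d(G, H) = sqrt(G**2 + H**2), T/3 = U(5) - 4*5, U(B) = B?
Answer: 300*sqrt(2281) ≈ 14328.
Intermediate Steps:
T = -45 (T = 3*(5 - 4*5) = 3*(5 - 20) = 3*(-15) = -45)
(j(29) + 295)*d(T, 4**2) = (5 + 295)*sqrt((-45)**2 + (4**2)**2) = 300*sqrt(2025 + 16**2) = 300*sqrt(2025 + 256) = 300*sqrt(2281)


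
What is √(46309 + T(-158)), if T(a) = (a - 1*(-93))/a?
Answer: √1156068146/158 ≈ 215.20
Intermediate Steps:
T(a) = (93 + a)/a (T(a) = (a + 93)/a = (93 + a)/a)
√(46309 + T(-158)) = √(46309 + (93 - 158)/(-158)) = √(46309 - 1/158*(-65)) = √(46309 + 65/158) = √(7316887/158) = √1156068146/158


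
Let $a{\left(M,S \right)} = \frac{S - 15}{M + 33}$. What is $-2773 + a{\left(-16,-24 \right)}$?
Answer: $- \frac{47180}{17} \approx -2775.3$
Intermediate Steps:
$a{\left(M,S \right)} = \frac{-15 + S}{33 + M}$
$-2773 + a{\left(-16,-24 \right)} = -2773 + \frac{-15 - 24}{33 - 16} = -2773 + \frac{1}{17} \left(-39\right) = -2773 - \frac{39}{17} = - \frac{47180}{17}$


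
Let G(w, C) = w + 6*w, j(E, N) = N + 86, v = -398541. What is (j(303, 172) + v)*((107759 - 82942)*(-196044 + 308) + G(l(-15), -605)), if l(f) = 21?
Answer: 1934691600856695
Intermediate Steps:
j(E, N) = 86 + N
G(w, C) = 7*w
(j(303, 172) + v)*((107759 - 82942)*(-196044 + 308) + G(l(-15), -605)) = ((86 + 172) - 398541)*((107759 - 82942)*(-196044 + 308) + 7*21) = (258 - 398541)*(24817*(-195736) + 147) = -398283*(-4857580312 + 147) = -398283*(-4857580165) = 1934691600856695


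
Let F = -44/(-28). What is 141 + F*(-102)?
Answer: -135/7 ≈ -19.286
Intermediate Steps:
F = 11/7 (F = -44*(-1/28) = 11/7 ≈ 1.5714)
141 + F*(-102) = 141 + (11/7)*(-102) = 141 - 1122/7 = -135/7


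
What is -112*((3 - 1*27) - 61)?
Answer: 9520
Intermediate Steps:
-112*((3 - 1*27) - 61) = -112*((3 - 27) - 61) = -112*(-24 - 61) = -112*(-85) = 9520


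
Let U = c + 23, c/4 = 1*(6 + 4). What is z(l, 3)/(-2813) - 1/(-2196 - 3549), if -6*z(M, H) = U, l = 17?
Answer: 126271/32321370 ≈ 0.0039067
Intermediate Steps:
c = 40 (c = 4*(1*(6 + 4)) = 4*(1*10) = 4*10 = 40)
U = 63 (U = 40 + 23 = 63)
z(M, H) = -21/2 (z(M, H) = -1/6*63 = -21/2)
z(l, 3)/(-2813) - 1/(-2196 - 3549) = -21/2/(-2813) - 1/(-2196 - 3549) = -21/2*(-1/2813) - 1/(-5745) = 21/5626 - 1*(-1/5745) = 21/5626 + 1/5745 = 126271/32321370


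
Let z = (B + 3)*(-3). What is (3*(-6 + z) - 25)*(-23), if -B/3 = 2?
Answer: 368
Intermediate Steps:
B = -6 (B = -3*2 = -6)
z = 9 (z = (-6 + 3)*(-3) = -3*(-3) = 9)
(3*(-6 + z) - 25)*(-23) = (3*(-6 + 9) - 25)*(-23) = (3*3 - 25)*(-23) = (9 - 25)*(-23) = -16*(-23) = 368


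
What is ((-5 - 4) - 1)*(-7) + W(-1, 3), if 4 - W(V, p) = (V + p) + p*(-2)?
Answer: 78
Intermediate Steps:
W(V, p) = 4 + p - V (W(V, p) = 4 - ((V + p) + p*(-2)) = 4 - ((V + p) - 2*p) = 4 - (V - p) = 4 + (p - V) = 4 + p - V)
((-5 - 4) - 1)*(-7) + W(-1, 3) = ((-5 - 4) - 1)*(-7) + (4 + 3 - 1*(-1)) = (-9 - 1)*(-7) + (4 + 3 + 1) = -10*(-7) + 8 = 70 + 8 = 78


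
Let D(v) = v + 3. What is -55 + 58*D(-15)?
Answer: -751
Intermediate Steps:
D(v) = 3 + v
-55 + 58*D(-15) = -55 + 58*(3 - 15) = -55 + 58*(-12) = -55 - 696 = -751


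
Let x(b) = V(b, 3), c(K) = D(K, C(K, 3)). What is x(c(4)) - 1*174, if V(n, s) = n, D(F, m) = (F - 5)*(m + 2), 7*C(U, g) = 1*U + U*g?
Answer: -1248/7 ≈ -178.29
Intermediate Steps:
C(U, g) = U/7 + U*g/7 (C(U, g) = (1*U + U*g)/7 = (U + U*g)/7 = U/7 + U*g/7)
D(F, m) = (-5 + F)*(2 + m)
c(K) = -10 - 6*K/7 + 4*K²/7 (c(K) = -10 - 5*K*(1 + 3)/7 + 2*K + K*(K*(1 + 3)/7) = -10 - 5*K*4/7 + 2*K + K*((⅐)*K*4) = -10 - 20*K/7 + 2*K + K*(4*K/7) = -10 - 20*K/7 + 2*K + 4*K²/7 = -10 - 6*K/7 + 4*K²/7)
x(b) = b
x(c(4)) - 1*174 = (-10 - 6/7*4 + (4/7)*4²) - 1*174 = (-10 - 24/7 + (4/7)*16) - 174 = (-10 - 24/7 + 64/7) - 174 = -30/7 - 174 = -1248/7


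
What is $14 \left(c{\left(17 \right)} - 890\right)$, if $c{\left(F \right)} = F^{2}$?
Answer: $-8414$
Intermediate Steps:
$14 \left(c{\left(17 \right)} - 890\right) = 14 \left(17^{2} - 890\right) = 14 \left(289 - 890\right) = 14 \left(-601\right) = -8414$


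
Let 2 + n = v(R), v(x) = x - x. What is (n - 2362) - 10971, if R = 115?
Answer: -13335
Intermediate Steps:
v(x) = 0
n = -2 (n = -2 + 0 = -2)
(n - 2362) - 10971 = (-2 - 2362) - 10971 = -2364 - 10971 = -13335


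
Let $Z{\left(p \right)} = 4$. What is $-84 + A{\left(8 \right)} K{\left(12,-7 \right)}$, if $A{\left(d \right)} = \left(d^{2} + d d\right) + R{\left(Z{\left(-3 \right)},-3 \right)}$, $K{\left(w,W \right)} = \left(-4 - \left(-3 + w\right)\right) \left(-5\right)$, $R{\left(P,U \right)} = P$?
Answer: $8496$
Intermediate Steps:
$K{\left(w,W \right)} = 5 + 5 w$ ($K{\left(w,W \right)} = \left(-1 - w\right) \left(-5\right) = 5 + 5 w$)
$A{\left(d \right)} = 4 + 2 d^{2}$ ($A{\left(d \right)} = \left(d^{2} + d d\right) + 4 = \left(d^{2} + d^{2}\right) + 4 = 2 d^{2} + 4 = 4 + 2 d^{2}$)
$-84 + A{\left(8 \right)} K{\left(12,-7 \right)} = -84 + \left(4 + 2 \cdot 8^{2}\right) \left(5 + 5 \cdot 12\right) = -84 + \left(4 + 2 \cdot 64\right) \left(5 + 60\right) = -84 + \left(4 + 128\right) 65 = -84 + 132 \cdot 65 = -84 + 8580 = 8496$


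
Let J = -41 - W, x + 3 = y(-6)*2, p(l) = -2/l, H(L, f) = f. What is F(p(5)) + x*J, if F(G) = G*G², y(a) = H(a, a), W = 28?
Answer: 129367/125 ≈ 1034.9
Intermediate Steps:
y(a) = a
F(G) = G³
x = -15 (x = -3 - 6*2 = -3 - 12 = -15)
J = -69 (J = -41 - 1*28 = -41 - 28 = -69)
F(p(5)) + x*J = (-2/5)³ - 15*(-69) = (-2*⅕)³ + 1035 = (-⅖)³ + 1035 = -8/125 + 1035 = 129367/125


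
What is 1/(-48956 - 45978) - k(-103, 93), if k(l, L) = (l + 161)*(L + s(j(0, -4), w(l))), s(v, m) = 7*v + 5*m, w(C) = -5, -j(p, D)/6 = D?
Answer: -1299456593/94934 ≈ -13688.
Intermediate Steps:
j(p, D) = -6*D
s(v, m) = 5*m + 7*v
k(l, L) = (143 + L)*(161 + l) (k(l, L) = (l + 161)*(L + (5*(-5) + 7*(-6*(-4)))) = (161 + l)*(L + (-25 + 7*24)) = (161 + l)*(L + (-25 + 168)) = (161 + l)*(L + 143) = (161 + l)*(143 + L) = (143 + L)*(161 + l))
1/(-48956 - 45978) - k(-103, 93) = 1/(-48956 - 45978) - (23023 + 143*(-103) + 161*93 + 93*(-103)) = 1/(-94934) - (23023 - 14729 + 14973 - 9579) = -1/94934 - 1*13688 = -1/94934 - 13688 = -1299456593/94934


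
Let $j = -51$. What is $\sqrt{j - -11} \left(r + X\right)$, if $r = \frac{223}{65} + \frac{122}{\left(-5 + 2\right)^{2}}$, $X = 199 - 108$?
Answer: $\frac{126344 i \sqrt{10}}{585} \approx 682.97 i$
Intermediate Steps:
$X = 91$ ($X = 199 - 108 = 91$)
$r = \frac{9937}{585}$ ($r = 223 \cdot \frac{1}{65} + \frac{122}{\left(-3\right)^{2}} = \frac{223}{65} + \frac{122}{9} = \frac{9937}{585} \approx 16.986$)
$\sqrt{j - -11} \left(r + X\right) = \sqrt{-51 - -11} \left(\frac{9937}{585} + 91\right) = \sqrt{-51 + \left(-4 + 15\right)} \frac{63172}{585} = \sqrt{-51 + 11} \cdot \frac{63172}{585} = \sqrt{-40} \cdot \frac{63172}{585} = 2 i \sqrt{10} \cdot \frac{63172}{585} = \frac{126344 i \sqrt{10}}{585}$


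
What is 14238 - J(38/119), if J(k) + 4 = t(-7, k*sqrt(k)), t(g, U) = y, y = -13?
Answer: 14255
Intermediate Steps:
t(g, U) = -13
J(k) = -17 (J(k) = -4 - 13 = -17)
14238 - J(38/119) = 14238 - 1*(-17) = 14238 + 17 = 14255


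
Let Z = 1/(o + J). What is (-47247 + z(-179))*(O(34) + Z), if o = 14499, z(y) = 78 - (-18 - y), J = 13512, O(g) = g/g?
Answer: -1325807960/28011 ≈ -47332.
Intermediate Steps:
O(g) = 1
z(y) = 96 + y (z(y) = 78 + (18 + y) = 96 + y)
Z = 1/28011 (Z = 1/(14499 + 13512) = 1/28011 ≈ 3.5700e-5)
(-47247 + z(-179))*(O(34) + Z) = (-47247 + (96 - 179))*(1 + 1/28011) = (-47247 - 83)*(28012/28011) = -47330*28012/28011 = -1325807960/28011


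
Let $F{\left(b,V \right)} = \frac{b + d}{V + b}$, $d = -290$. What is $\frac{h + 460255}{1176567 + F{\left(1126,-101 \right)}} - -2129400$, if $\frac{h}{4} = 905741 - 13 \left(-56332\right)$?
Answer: $\frac{2568025282018475}{1205982011} \approx 2.1294 \cdot 10^{6}$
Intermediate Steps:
$h = 6552228$ ($h = 4 \left(905741 - 13 \left(-56332\right)\right) = 4 \left(905741 - -732316\right) = 4 \left(905741 + 732316\right) = 4 \cdot 1638057 = 6552228$)
$F{\left(b,V \right)} = \frac{-290 + b}{V + b}$ ($F{\left(b,V \right)} = \frac{b - 290}{V + b} = \frac{-290 + b}{V + b}$)
$\frac{h + 460255}{1176567 + F{\left(1126,-101 \right)}} - -2129400 = \frac{6552228 + 460255}{1176567 + \frac{-290 + 1126}{-101 + 1126}} - -2129400 = \frac{7012483}{1176567 + \frac{1}{1025} \cdot 836} + 2129400 = \frac{7012483}{1176567 + \frac{836}{1025}} + 2129400 = \frac{7012483}{\frac{1205982011}{1025}} + 2129400 = 7012483 \cdot \frac{1025}{1205982011} + 2129400 = \frac{7187795075}{1205982011} + 2129400 = \frac{2568025282018475}{1205982011}$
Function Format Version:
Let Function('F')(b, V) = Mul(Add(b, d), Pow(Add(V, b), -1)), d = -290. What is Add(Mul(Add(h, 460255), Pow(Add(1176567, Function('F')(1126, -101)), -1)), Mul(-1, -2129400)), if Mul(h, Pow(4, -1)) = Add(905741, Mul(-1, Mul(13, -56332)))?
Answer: Rational(2568025282018475, 1205982011) ≈ 2.1294e+6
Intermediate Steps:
h = 6552228 (h = Mul(4, Add(905741, Mul(-1, Mul(13, -56332)))) = Mul(4, Add(905741, Mul(-1, -732316))) = Mul(4, Add(905741, 732316)) = Mul(4, 1638057) = 6552228)
Function('F')(b, V) = Mul(Pow(Add(V, b), -1), Add(-290, b)) (Function('F')(b, V) = Mul(Add(b, -290), Pow(Add(V, b), -1)) = Mul(Add(-290, b), Pow(Add(V, b), -1)) = Mul(Pow(Add(V, b), -1), Add(-290, b)))
Add(Mul(Add(h, 460255), Pow(Add(1176567, Function('F')(1126, -101)), -1)), Mul(-1, -2129400)) = Add(Mul(Add(6552228, 460255), Pow(Add(1176567, Mul(Pow(Add(-101, 1126), -1), Add(-290, 1126))), -1)), Mul(-1, -2129400)) = Add(Mul(7012483, Pow(Add(1176567, Mul(Pow(1025, -1), 836)), -1)), 2129400) = Add(Mul(7012483, Pow(Add(1176567, Mul(Rational(1, 1025), 836)), -1)), 2129400) = Add(Mul(7012483, Pow(Add(1176567, Rational(836, 1025)), -1)), 2129400) = Add(Mul(7012483, Pow(Rational(1205982011, 1025), -1)), 2129400) = Add(Mul(7012483, Rational(1025, 1205982011)), 2129400) = Add(Rational(7187795075, 1205982011), 2129400) = Rational(2568025282018475, 1205982011)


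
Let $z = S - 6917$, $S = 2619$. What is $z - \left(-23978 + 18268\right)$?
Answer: $1412$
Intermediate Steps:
$z = -4298$ ($z = 2619 - 6917 = -4298$)
$z - \left(-23978 + 18268\right) = -4298 - \left(-23978 + 18268\right) = -4298 - -5710 = -4298 + 5710 = 1412$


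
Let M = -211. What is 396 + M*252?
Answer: -52776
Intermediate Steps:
396 + M*252 = 396 - 211*252 = 396 - 53172 = -52776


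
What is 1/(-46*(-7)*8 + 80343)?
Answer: 1/82919 ≈ 1.2060e-5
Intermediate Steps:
1/(-46*(-7)*8 + 80343) = 1/(322*8 + 80343) = 1/(2576 + 80343) = 1/82919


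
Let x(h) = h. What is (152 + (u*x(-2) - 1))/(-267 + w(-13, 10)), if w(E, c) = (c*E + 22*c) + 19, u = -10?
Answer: -171/158 ≈ -1.0823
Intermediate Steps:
w(E, c) = 19 + 22*c + E*c (w(E, c) = (E*c + 22*c) + 19 = (22*c + E*c) + 19 = 19 + 22*c + E*c)
(152 + (u*x(-2) - 1))/(-267 + w(-13, 10)) = (152 + (-10*(-2) - 1))/(-267 + (19 + 22*10 - 13*10)) = (152 + (20 - 1))/(-267 + (19 + 220 - 130)) = (152 + 19)/(-267 + 109) = 171/(-158) = 171*(-1/158) = -171/158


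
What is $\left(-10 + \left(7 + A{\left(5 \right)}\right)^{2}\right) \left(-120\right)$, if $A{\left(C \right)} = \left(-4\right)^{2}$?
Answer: $-62280$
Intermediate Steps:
$A{\left(C \right)} = 16$
$\left(-10 + \left(7 + A{\left(5 \right)}\right)^{2}\right) \left(-120\right) = \left(-10 + \left(7 + 16\right)^{2}\right) \left(-120\right) = \left(-10 + 23^{2}\right) \left(-120\right) = \left(-10 + 529\right) \left(-120\right) = 519 \left(-120\right) = -62280$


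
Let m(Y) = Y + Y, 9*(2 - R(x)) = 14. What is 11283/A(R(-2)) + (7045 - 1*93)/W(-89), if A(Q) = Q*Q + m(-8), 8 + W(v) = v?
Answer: -97549091/124160 ≈ -785.67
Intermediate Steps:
R(x) = 4/9 (R(x) = 2 - ⅑*14 = 2 - 14/9 = 4/9)
W(v) = -8 + v
m(Y) = 2*Y
A(Q) = -16 + Q² (A(Q) = Q*Q + 2*(-8) = Q² - 16 = -16 + Q²)
11283/A(R(-2)) + (7045 - 1*93)/W(-89) = 11283/(-16 + (4/9)²) + (7045 - 1*93)/(-8 - 89) = 11283/(-16 + 16/81) + (7045 - 93)/(-97) = 11283/(-1280/81) + 6952*(-1/97) = 11283*(-81/1280) - 6952/97 = -913923/1280 - 6952/97 = -97549091/124160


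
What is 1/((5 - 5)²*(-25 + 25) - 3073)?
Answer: -1/3073 ≈ -0.00032541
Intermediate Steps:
1/((5 - 5)²*(-25 + 25) - 3073) = 1/(0²*0 - 3073) = 1/(0*0 - 3073) = 1/(0 - 3073) = 1/(-3073) = -1/3073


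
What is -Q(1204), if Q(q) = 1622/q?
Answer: -811/602 ≈ -1.3472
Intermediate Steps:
-Q(1204) = -1622/1204 = -1*811/602 = -811/602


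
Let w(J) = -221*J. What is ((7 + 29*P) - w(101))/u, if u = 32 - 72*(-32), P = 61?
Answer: 24097/2336 ≈ 10.315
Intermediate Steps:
u = 2336 (u = 32 + 2304 = 2336)
((7 + 29*P) - w(101))/u = ((7 + 29*61) - (-221)*101)/2336 = ((7 + 1769) - 1*(-22321))*(1/2336) = (1776 + 22321)*(1/2336) = 24097*(1/2336) = 24097/2336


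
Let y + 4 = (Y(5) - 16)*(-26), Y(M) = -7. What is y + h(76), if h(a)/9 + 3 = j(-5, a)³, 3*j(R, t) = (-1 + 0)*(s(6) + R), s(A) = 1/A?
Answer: 391805/648 ≈ 604.64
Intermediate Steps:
j(R, t) = -1/18 - R/3 (j(R, t) = ((-1 + 0)*(1/6 + R))/3 = (-(⅙ + R))/3 = (-⅙ - R)/3 = -1/18 - R/3)
y = 594 (y = -4 + (-7 - 16)*(-26) = -4 - 23*(-26) = -4 + 598 = 594)
h(a) = 6893/648 (h(a) = -27 + 9*(-1/18 - ⅓*(-5))³ = -27 + 9*(-1/18 + 5/3)³ = -27 + 9*(29/18)³ = -27 + 9*(24389/5832) = -27 + 24389/648 = 6893/648)
y + h(76) = 594 + 6893/648 = 391805/648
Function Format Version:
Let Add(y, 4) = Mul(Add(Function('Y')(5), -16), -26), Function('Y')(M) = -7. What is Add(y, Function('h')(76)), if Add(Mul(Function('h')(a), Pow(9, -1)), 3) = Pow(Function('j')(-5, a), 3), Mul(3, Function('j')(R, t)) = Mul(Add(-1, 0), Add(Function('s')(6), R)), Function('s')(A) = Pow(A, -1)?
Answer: Rational(391805, 648) ≈ 604.64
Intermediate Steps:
Function('j')(R, t) = Add(Rational(-1, 18), Mul(Rational(-1, 3), R)) (Function('j')(R, t) = Mul(Rational(1, 3), Mul(Add(-1, 0), Add(Pow(6, -1), R))) = Mul(Rational(1, 3), Mul(-1, Add(Rational(1, 6), R))) = Mul(Rational(1, 3), Add(Rational(-1, 6), Mul(-1, R))) = Add(Rational(-1, 18), Mul(Rational(-1, 3), R)))
y = 594 (y = Add(-4, Mul(Add(-7, -16), -26)) = Add(-4, Mul(-23, -26)) = Add(-4, 598) = 594)
Function('h')(a) = Rational(6893, 648) (Function('h')(a) = Add(-27, Mul(9, Pow(Add(Rational(-1, 18), Mul(Rational(-1, 3), -5)), 3))) = Add(-27, Mul(9, Pow(Add(Rational(-1, 18), Rational(5, 3)), 3))) = Add(-27, Mul(9, Pow(Rational(29, 18), 3))) = Add(-27, Mul(9, Rational(24389, 5832))) = Add(-27, Rational(24389, 648)) = Rational(6893, 648))
Add(y, Function('h')(76)) = Add(594, Rational(6893, 648)) = Rational(391805, 648)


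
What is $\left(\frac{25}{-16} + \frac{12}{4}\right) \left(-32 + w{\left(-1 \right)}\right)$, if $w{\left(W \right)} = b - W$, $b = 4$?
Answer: $- \frac{621}{16} \approx -38.813$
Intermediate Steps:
$w{\left(W \right)} = 4 - W$
$\left(\frac{25}{-16} + \frac{12}{4}\right) \left(-32 + w{\left(-1 \right)}\right) = \left(\frac{25}{-16} + \frac{12}{4}\right) \left(-32 + \left(4 - -1\right)\right) = \left(25 \left(- \frac{1}{16}\right) + 12 \cdot \frac{1}{4}\right) \left(-32 + \left(4 + 1\right)\right) = \left(- \frac{25}{16} + 3\right) \left(-32 + 5\right) = \frac{23}{16} \left(-27\right) = - \frac{621}{16}$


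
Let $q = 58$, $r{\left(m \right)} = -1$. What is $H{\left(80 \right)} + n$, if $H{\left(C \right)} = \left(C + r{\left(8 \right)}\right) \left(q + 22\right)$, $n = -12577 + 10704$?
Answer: $4447$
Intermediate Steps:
$n = -1873$
$H{\left(C \right)} = -80 + 80 C$ ($H{\left(C \right)} = \left(C - 1\right) \left(58 + 22\right) = \left(-1 + C\right) 80 = -80 + 80 C$)
$H{\left(80 \right)} + n = \left(-80 + 80 \cdot 80\right) - 1873 = \left(-80 + 6400\right) - 1873 = 6320 - 1873 = 4447$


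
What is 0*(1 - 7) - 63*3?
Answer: -189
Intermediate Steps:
0*(1 - 7) - 63*3 = 0*(-6) - 189 = 0 - 189 = -189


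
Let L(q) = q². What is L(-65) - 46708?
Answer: -42483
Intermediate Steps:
L(-65) - 46708 = (-65)² - 46708 = 4225 - 46708 = -42483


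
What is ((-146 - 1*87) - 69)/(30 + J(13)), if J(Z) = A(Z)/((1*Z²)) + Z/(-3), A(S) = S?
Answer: -5889/502 ≈ -11.731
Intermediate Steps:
J(Z) = 1/Z - Z/3 (J(Z) = Z/((1*Z²)) + Z/(-3) = Z/(Z²) + Z*(-⅓) = Z/Z² - Z/3 = 1/Z - Z/3)
((-146 - 1*87) - 69)/(30 + J(13)) = ((-146 - 1*87) - 69)/(30 + (1/13 - ⅓*13)) = ((-146 - 87) - 69)/(30 + (1/13 - 13/3)) = (-233 - 69)/(30 - 166/39) = -302/1004/39 = -302*39/1004 = -5889/502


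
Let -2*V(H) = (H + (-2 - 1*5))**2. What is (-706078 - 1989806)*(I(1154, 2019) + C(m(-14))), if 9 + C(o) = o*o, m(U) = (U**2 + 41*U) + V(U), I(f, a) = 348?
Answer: -966585619215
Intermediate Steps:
V(H) = -(-7 + H)**2/2 (V(H) = -(H + (-2 - 1*5))**2/2 = -(H + (-2 - 5))**2/2 = -(H - 7)**2/2 = -(-7 + H)**2/2)
m(U) = U**2 + 41*U - (-7 + U)**2/2 (m(U) = (U**2 + 41*U) - (-7 + U)**2/2 = U**2 + 41*U - (-7 + U)**2/2)
C(o) = -9 + o**2 (C(o) = -9 + o*o = -9 + o**2)
(-706078 - 1989806)*(I(1154, 2019) + C(m(-14))) = (-706078 - 1989806)*(348 + (-9 + (-49/2 + (1/2)*(-14)**2 + 48*(-14))**2)) = -2695884*(348 + (-9 + (-49/2 + (1/2)*196 - 672)**2)) = -2695884*(348 + (-9 + (-49/2 + 98 - 672)**2)) = -2695884*(348 + (-9 + (-1197/2)**2)) = -2695884*(348 + (-9 + 1432809/4)) = -2695884*(348 + 1432773/4) = -2695884*1434165/4 = -966585619215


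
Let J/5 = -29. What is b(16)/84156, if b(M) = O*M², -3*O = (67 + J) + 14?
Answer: 4096/63117 ≈ 0.064895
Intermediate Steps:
J = -145 (J = 5*(-29) = -145)
O = 64/3 (O = -((67 - 145) + 14)/3 = -(-78 + 14)/3 = -⅓*(-64) = 64/3 ≈ 21.333)
b(M) = 64*M²/3
b(16)/84156 = ((64/3)*16²)/84156 = ((64/3)*256)*(1/84156) = (16384/3)*(1/84156) = 4096/63117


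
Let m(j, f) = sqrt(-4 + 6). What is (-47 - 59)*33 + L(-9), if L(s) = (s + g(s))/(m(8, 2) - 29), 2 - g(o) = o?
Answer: -2934880/839 - 2*sqrt(2)/839 ≈ -3498.1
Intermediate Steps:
m(j, f) = sqrt(2)
g(o) = 2 - o
L(s) = 2/(-29 + sqrt(2)) (L(s) = (s + (2 - s))/(sqrt(2) - 29) = 2/(-29 + sqrt(2)))
(-47 - 59)*33 + L(-9) = (-47 - 59)*33 + (-58/839 - 2*sqrt(2)/839) = -106*33 + (-58/839 - 2*sqrt(2)/839) = -3498 + (-58/839 - 2*sqrt(2)/839) = -2934880/839 - 2*sqrt(2)/839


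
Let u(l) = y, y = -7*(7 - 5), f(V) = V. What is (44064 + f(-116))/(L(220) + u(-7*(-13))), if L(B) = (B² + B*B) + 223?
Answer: 43948/97009 ≈ 0.45303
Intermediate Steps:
L(B) = 223 + 2*B² (L(B) = (B² + B²) + 223 = 2*B² + 223 = 223 + 2*B²)
y = -14 (y = -7*2 = -14)
u(l) = -14
(44064 + f(-116))/(L(220) + u(-7*(-13))) = (44064 - 116)/((223 + 2*220²) - 14) = 43948/((223 + 2*48400) - 14) = 43948/((223 + 96800) - 14) = 43948/(97023 - 14) = 43948/97009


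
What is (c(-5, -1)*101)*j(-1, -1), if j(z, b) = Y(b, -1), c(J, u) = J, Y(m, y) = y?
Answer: 505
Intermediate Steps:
j(z, b) = -1
(c(-5, -1)*101)*j(-1, -1) = -5*101*(-1) = -505*(-1) = 505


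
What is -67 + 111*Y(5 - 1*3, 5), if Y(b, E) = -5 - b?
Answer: -844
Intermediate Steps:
-67 + 111*Y(5 - 1*3, 5) = -67 + 111*(-5 - (5 - 1*3)) = -67 + 111*(-5 - (5 - 3)) = -67 + 111*(-5 - 1*2) = -67 + 111*(-5 - 2) = -67 + 111*(-7) = -67 - 777 = -844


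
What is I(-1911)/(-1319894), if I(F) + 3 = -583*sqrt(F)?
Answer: 3/1319894 + 4081*I*sqrt(39)/1319894 ≈ 2.2729e-6 + 0.019309*I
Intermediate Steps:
I(F) = -3 - 583*sqrt(F)
I(-1911)/(-1319894) = (-3 - 4081*I*sqrt(39))/(-1319894) = (-3 - 4081*I*sqrt(39))*(-1/1319894) = 3/1319894 + 4081*I*sqrt(39)/1319894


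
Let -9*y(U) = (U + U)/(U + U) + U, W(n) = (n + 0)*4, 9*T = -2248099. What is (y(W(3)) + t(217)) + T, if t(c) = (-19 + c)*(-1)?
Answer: -2249894/9 ≈ -2.4999e+5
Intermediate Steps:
T = -2248099/9 (T = (⅑)*(-2248099) = -2248099/9 ≈ -2.4979e+5)
W(n) = 4*n (W(n) = n*4 = 4*n)
t(c) = 19 - c
y(U) = -⅑ - U/9 (y(U) = -((U + U)/(U + U) + U)/9 = -((2*U)/((2*U)) + U)/9 = -((2*U)*(1/(2*U)) + U)/9 = -(1 + U)/9 = -⅑ - U/9)
(y(W(3)) + t(217)) + T = ((-⅑ - 4*3/9) + (19 - 1*217)) - 2248099/9 = ((-⅑ - ⅑*12) + (19 - 217)) - 2248099/9 = ((-⅑ - 4/3) - 198) - 2248099/9 = (-13/9 - 198) - 2248099/9 = -1795/9 - 2248099/9 = -2249894/9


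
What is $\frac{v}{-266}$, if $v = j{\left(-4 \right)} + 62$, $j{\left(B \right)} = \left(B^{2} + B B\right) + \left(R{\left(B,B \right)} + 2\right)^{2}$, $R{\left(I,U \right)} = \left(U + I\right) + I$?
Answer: $- \frac{97}{133} \approx -0.72932$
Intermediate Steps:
$R{\left(I,U \right)} = U + 2 I$ ($R{\left(I,U \right)} = \left(I + U\right) + I = U + 2 I$)
$j{\left(B \right)} = \left(2 + 3 B\right)^{2} + 2 B^{2}$ ($j{\left(B \right)} = \left(B^{2} + B B\right) + \left(\left(B + 2 B\right) + 2\right)^{2} = \left(B^{2} + B^{2}\right) + \left(3 B + 2\right)^{2} = 2 B^{2} + \left(2 + 3 B\right)^{2} = \left(2 + 3 B\right)^{2} + 2 B^{2}$)
$v = 194$ ($v = \left(4 + 11 \left(-4\right)^{2} + 12 \left(-4\right)\right) + 62 = \left(4 + 11 \cdot 16 - 48\right) + 62 = \left(4 + 176 - 48\right) + 62 = 132 + 62 = 194$)
$\frac{v}{-266} = \frac{194}{-266} = 194 \left(- \frac{1}{266}\right) = - \frac{97}{133}$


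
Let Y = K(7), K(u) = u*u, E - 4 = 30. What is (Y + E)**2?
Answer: 6889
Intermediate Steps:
E = 34 (E = 4 + 30 = 34)
K(u) = u**2
Y = 49 (Y = 7**2 = 49)
(Y + E)**2 = (49 + 34)**2 = 83**2 = 6889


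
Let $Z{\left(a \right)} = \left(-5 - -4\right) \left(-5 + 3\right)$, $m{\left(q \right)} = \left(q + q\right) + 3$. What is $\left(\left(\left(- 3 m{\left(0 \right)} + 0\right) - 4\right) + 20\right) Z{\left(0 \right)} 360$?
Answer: $5040$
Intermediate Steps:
$m{\left(q \right)} = 3 + 2 q$ ($m{\left(q \right)} = 2 q + 3 = 3 + 2 q$)
$Z{\left(a \right)} = 2$ ($Z{\left(a \right)} = \left(-5 + 4\right) \left(-2\right) = \left(-1\right) \left(-2\right) = 2$)
$\left(\left(\left(- 3 m{\left(0 \right)} + 0\right) - 4\right) + 20\right) Z{\left(0 \right)} 360 = \left(\left(\left(- 3 \left(3 + 2 \cdot 0\right) + 0\right) - 4\right) + 20\right) 2 \cdot 360 = \left(\left(\left(- 3 \left(3 + 0\right) + 0\right) - 4\right) + 20\right) 2 \cdot 360 = \left(\left(\left(\left(-3\right) 3 + 0\right) - 4\right) + 20\right) 2 \cdot 360 = \left(\left(\left(-9 + 0\right) - 4\right) + 20\right) 2 \cdot 360 = \left(\left(-9 - 4\right) + 20\right) 2 \cdot 360 = \left(-13 + 20\right) 2 \cdot 360 = 7 \cdot 2 \cdot 360 = 14 \cdot 360 = 5040$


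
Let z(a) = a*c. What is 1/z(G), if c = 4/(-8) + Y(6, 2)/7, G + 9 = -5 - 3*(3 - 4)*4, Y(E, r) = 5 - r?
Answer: 7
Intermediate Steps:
G = -2 (G = -9 + (-5 - 3*(3 - 4)*4) = -9 + (-5 - (-3)*4) = -9 + (-5 - 3*(-4)) = -9 + (-5 + 12) = -9 + 7 = -2)
c = -1/14 (c = 4/(-8) + (5 - 1*2)/7 = 4*(-⅛) + (5 - 2)*(⅐) = -½ + 3*(⅐) = -½ + 3/7 = -1/14 ≈ -0.071429)
z(a) = -a/14 (z(a) = a*(-1/14) = -a/14)
1/z(G) = 1/(-1/14*(-2)) = 1/(⅐) = 7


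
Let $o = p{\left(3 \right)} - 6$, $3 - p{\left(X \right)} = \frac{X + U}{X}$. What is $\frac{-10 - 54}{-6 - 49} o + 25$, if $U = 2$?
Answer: $\frac{3229}{165} \approx 19.57$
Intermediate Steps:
$p{\left(X \right)} = 3 - \frac{2 + X}{X}$ ($p{\left(X \right)} = 3 - \frac{X + 2}{X} = 3 - \frac{2 + X}{X}$)
$o = - \frac{14}{3}$ ($o = \left(2 - \frac{2}{3}\right) - 6 = \frac{4}{3} - 6 = - \frac{14}{3} \approx -4.6667$)
$\frac{-10 - 54}{-6 - 49} o + 25 = \frac{-10 - 54}{-6 - 49} \left(- \frac{14}{3}\right) + 25 = - \frac{64}{-55} \left(- \frac{14}{3}\right) + 25 = \left(-64\right) \left(- \frac{1}{55}\right) \left(- \frac{14}{3}\right) + 25 = \frac{64}{55} \left(- \frac{14}{3}\right) + 25 = - \frac{896}{165} + 25 = \frac{3229}{165}$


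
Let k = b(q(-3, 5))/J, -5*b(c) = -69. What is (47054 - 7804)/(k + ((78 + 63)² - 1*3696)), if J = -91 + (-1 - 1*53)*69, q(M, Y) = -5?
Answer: 374543125/154445328 ≈ 2.4251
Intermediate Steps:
J = -3817 (J = -91 + (-1 - 53)*69 = -91 - 54*69 = -91 - 3726 = -3817)
b(c) = 69/5 (b(c) = -⅕*(-69) = 69/5)
k = -69/19085 (k = (69/5)/(-3817) = (69/5)*(-1/3817) = -69/19085 ≈ -0.0036154)
(47054 - 7804)/(k + ((78 + 63)² - 1*3696)) = (47054 - 7804)/(-69/19085 + ((78 + 63)² - 1*3696)) = 39250/(-69/19085 + (141² - 3696)) = 39250/(-69/19085 + (19881 - 3696)) = 39250/(-69/19085 + 16185) = 39250/(308890656/19085) = 39250*(19085/308890656) = 374543125/154445328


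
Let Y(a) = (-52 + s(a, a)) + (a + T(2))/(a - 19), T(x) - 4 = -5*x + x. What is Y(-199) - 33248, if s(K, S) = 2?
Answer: -7258761/218 ≈ -33297.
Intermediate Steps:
T(x) = 4 - 4*x (T(x) = 4 + (-5*x + x) = 4 - 4*x)
Y(a) = -50 + (-4 + a)/(-19 + a) (Y(a) = (-52 + 2) + (a + (4 - 4*2))/(a - 19) = -50 + (a + (4 - 8))/(-19 + a) = -50 + (a - 4)/(-19 + a) = -50 + (-4 + a)/(-19 + a))
Y(-199) - 33248 = (946 - 49*(-199))/(-19 - 199) - 33248 = (946 + 9751)/(-218) - 33248 = -1/218*10697 - 33248 = -10697/218 - 33248 = -7258761/218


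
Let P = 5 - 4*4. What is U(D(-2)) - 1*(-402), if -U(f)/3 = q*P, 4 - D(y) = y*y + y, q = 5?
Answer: 567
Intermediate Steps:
P = -11 (P = 5 - 16 = -11)
D(y) = 4 - y - y**2 (D(y) = 4 - (y*y + y) = 4 - (y**2 + y) = 4 - (y + y**2) = 4 + (-y - y**2) = 4 - y - y**2)
U(f) = 165 (U(f) = -15*(-11) = -3*(-55) = 165)
U(D(-2)) - 1*(-402) = 165 - 1*(-402) = 165 + 402 = 567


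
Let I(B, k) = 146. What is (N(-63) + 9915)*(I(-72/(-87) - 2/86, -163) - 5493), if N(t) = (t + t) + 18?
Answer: -52438029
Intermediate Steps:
N(t) = 18 + 2*t (N(t) = 2*t + 18 = 18 + 2*t)
(N(-63) + 9915)*(I(-72/(-87) - 2/86, -163) - 5493) = ((18 + 2*(-63)) + 9915)*(146 - 5493) = ((18 - 126) + 9915)*(-5347) = (-108 + 9915)*(-5347) = 9807*(-5347) = -52438029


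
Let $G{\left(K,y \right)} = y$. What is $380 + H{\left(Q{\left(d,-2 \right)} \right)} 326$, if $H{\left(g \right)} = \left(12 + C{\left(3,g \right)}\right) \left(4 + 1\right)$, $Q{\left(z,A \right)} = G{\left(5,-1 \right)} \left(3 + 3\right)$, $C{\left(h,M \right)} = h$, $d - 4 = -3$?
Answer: $24830$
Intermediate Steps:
$d = 1$ ($d = 4 - 3 = 1$)
$Q{\left(z,A \right)} = -6$ ($Q{\left(z,A \right)} = - (3 + 3) = \left(-1\right) 6 = -6$)
$H{\left(g \right)} = 75$ ($H{\left(g \right)} = \left(12 + 3\right) \left(4 + 1\right) = 15 \cdot 5 = 75$)
$380 + H{\left(Q{\left(d,-2 \right)} \right)} 326 = 380 + 75 \cdot 326 = 380 + 24450 = 24830$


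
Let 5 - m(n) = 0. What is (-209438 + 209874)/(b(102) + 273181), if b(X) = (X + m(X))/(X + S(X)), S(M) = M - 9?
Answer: 42510/26635201 ≈ 0.0015960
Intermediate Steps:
S(M) = -9 + M
m(n) = 5 (m(n) = 5 - 1*0 = 5 + 0 = 5)
b(X) = (5 + X)/(-9 + 2*X) (b(X) = (X + 5)/(X + (-9 + X)) = (5 + X)/(-9 + 2*X))
(-209438 + 209874)/(b(102) + 273181) = (-209438 + 209874)/((5 + 102)/(-9 + 2*102) + 273181) = 436/(107/(-9 + 204) + 273181) = 436/(107/195 + 273181) = 436/(53270402/195) = 436*(195/53270402) = 42510/26635201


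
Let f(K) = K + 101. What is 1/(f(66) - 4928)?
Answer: -1/4761 ≈ -0.00021004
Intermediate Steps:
f(K) = 101 + K
1/(f(66) - 4928) = 1/((101 + 66) - 4928) = 1/(167 - 4928) = 1/(-4761) = -1/4761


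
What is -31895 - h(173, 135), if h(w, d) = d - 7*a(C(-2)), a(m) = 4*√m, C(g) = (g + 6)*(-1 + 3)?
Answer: -32030 + 56*√2 ≈ -31951.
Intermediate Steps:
C(g) = 12 + 2*g (C(g) = (6 + g)*2 = 12 + 2*g)
h(w, d) = d - 56*√2 (h(w, d) = d - 28*√(12 + 2*(-2)) = d - 28*√(12 - 4) = d - 28*√8 = d - 28*2*√2 = d - 56*√2)
-31895 - h(173, 135) = -31895 - (135 - 56*√2) = -31895 + (-135 + 56*√2) = -32030 + 56*√2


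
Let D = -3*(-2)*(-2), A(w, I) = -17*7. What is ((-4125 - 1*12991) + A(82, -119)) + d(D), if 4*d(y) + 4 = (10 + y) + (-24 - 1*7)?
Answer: -68977/4 ≈ -17244.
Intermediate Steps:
A(w, I) = -119
D = -12 (D = 6*(-2) = -12)
d(y) = -25/4 + y/4 (d(y) = -1 + ((10 + y) + (-24 - 1*7))/4 = -1 + ((10 + y) + (-24 - 7))/4 = -1 + ((10 + y) - 31)/4 = -1 + (-21 + y)/4 = -1 + (-21/4 + y/4) = -25/4 + y/4)
((-4125 - 1*12991) + A(82, -119)) + d(D) = ((-4125 - 1*12991) - 119) + (-25/4 + (¼)*(-12)) = ((-4125 - 12991) - 119) + (-25/4 - 3) = (-17116 - 119) - 37/4 = -17235 - 37/4 = -68977/4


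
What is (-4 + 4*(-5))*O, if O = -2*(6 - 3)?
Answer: 144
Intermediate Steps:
O = -6 (O = -2*3 = -6)
(-4 + 4*(-5))*O = (-4 + 4*(-5))*(-6) = (-4 - 20)*(-6) = -24*(-6) = 144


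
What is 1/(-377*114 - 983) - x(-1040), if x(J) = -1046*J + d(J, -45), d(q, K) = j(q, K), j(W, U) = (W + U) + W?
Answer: -47729117116/43961 ≈ -1.0857e+6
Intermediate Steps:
j(W, U) = U + 2*W (j(W, U) = (U + W) + W = U + 2*W)
d(q, K) = K + 2*q
x(J) = -45 - 1044*J (x(J) = -1046*J + (-45 + 2*J) = -45 - 1044*J)
1/(-377*114 - 983) - x(-1040) = 1/(-377*114 - 983) - (-45 - 1044*(-1040)) = 1/(-42978 - 983) - (-45 + 1085760) = 1/(-43961) - 1*1085715 = -1/43961 - 1085715 = -47729117116/43961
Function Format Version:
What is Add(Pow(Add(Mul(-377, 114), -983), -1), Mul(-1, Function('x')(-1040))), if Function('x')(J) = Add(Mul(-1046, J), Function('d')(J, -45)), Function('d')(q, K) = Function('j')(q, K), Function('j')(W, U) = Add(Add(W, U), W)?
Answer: Rational(-47729117116, 43961) ≈ -1.0857e+6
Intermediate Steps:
Function('j')(W, U) = Add(U, Mul(2, W)) (Function('j')(W, U) = Add(Add(U, W), W) = Add(U, Mul(2, W)))
Function('d')(q, K) = Add(K, Mul(2, q))
Function('x')(J) = Add(-45, Mul(-1044, J)) (Function('x')(J) = Add(Mul(-1046, J), Add(-45, Mul(2, J))) = Add(-45, Mul(-1044, J)))
Add(Pow(Add(Mul(-377, 114), -983), -1), Mul(-1, Function('x')(-1040))) = Add(Pow(Add(Mul(-377, 114), -983), -1), Mul(-1, Add(-45, Mul(-1044, -1040)))) = Add(Pow(Add(-42978, -983), -1), Mul(-1, Add(-45, 1085760))) = Add(Pow(-43961, -1), Mul(-1, 1085715)) = Add(Rational(-1, 43961), -1085715) = Rational(-47729117116, 43961)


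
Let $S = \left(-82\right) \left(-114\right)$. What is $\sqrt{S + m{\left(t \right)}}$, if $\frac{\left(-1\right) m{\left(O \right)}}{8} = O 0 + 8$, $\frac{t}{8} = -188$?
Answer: $2 \sqrt{2321} \approx 96.354$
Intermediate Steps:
$S = 9348$
$t = -1504$ ($t = 8 \left(-188\right) = -1504$)
$m{\left(O \right)} = -64$ ($m{\left(O \right)} = - 8 \left(O 0 + 8\right) = - 8 \left(0 + 8\right) = \left(-8\right) 8 = -64$)
$\sqrt{S + m{\left(t \right)}} = \sqrt{9348 - 64} = \sqrt{9284} = 2 \sqrt{2321}$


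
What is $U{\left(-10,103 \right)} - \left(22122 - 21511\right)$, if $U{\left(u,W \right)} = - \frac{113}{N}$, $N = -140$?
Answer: $- \frac{85427}{140} \approx -610.19$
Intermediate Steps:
$U{\left(u,W \right)} = \frac{113}{140}$ ($U{\left(u,W \right)} = - \frac{113}{-140} = \left(-113\right) \left(- \frac{1}{140}\right) = \frac{113}{140}$)
$U{\left(-10,103 \right)} - \left(22122 - 21511\right) = \frac{113}{140} - \left(22122 - 21511\right) = \frac{113}{140} - 611 = - \frac{85427}{140}$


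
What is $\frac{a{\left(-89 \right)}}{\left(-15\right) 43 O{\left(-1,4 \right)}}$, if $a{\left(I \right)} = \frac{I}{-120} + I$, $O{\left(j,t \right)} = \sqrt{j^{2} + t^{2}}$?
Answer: $\frac{623 \sqrt{17}}{77400} \approx 0.033187$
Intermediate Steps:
$a{\left(I \right)} = \frac{119 I}{120}$ ($a{\left(I \right)} = I \left(- \frac{1}{120}\right) + I = - \frac{I}{120} + I = \frac{119 I}{120}$)
$\frac{a{\left(-89 \right)}}{\left(-15\right) 43 O{\left(-1,4 \right)}} = \frac{\frac{119}{120} \left(-89\right)}{\left(-15\right) 43 \sqrt{\left(-1\right)^{2} + 4^{2}}} = - \frac{10591}{120 \left(- 645 \sqrt{1 + 16}\right)} = - \frac{10591}{120 \left(- 645 \sqrt{17}\right)} = - \frac{10591 \left(- \frac{\sqrt{17}}{10965}\right)}{120} = \frac{623 \sqrt{17}}{77400}$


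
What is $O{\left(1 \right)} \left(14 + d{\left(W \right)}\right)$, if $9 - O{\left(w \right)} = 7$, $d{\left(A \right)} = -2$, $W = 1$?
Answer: $24$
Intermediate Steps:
$O{\left(w \right)} = 2$ ($O{\left(w \right)} = 9 - 7 = 2$)
$O{\left(1 \right)} \left(14 + d{\left(W \right)}\right) = 2 \left(14 - 2\right) = 2 \cdot 12 = 24$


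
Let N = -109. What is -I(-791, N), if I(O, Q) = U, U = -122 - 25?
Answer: 147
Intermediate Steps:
U = -147
I(O, Q) = -147
-I(-791, N) = -1*(-147) = 147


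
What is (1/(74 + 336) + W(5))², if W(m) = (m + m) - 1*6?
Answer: 2692881/168100 ≈ 16.020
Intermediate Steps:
W(m) = -6 + 2*m (W(m) = 2*m - 6 = -6 + 2*m)
(1/(74 + 336) + W(5))² = (1/(74 + 336) + (-6 + 2*5))² = (1/410 + (-6 + 10))² = (1/410 + 4)² = (1641/410)² = 2692881/168100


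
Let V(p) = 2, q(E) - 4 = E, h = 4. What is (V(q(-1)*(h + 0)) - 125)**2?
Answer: 15129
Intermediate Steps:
q(E) = 4 + E
(V(q(-1)*(h + 0)) - 125)**2 = (2 - 125)**2 = (-123)**2 = 15129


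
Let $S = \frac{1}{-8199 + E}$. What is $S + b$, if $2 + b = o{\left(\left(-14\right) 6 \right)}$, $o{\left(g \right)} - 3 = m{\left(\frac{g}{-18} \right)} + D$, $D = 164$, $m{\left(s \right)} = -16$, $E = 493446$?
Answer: $\frac{72301804}{485247} \approx 149.0$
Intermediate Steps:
$o{\left(g \right)} = 151$ ($o{\left(g \right)} = 3 + \left(-16 + 164\right) = 3 + 148 = 151$)
$S = \frac{1}{485247}$ ($S = \frac{1}{-8199 + 493446} = \frac{1}{485247} \approx 2.0608 \cdot 10^{-6}$)
$b = 149$ ($b = -2 + 151 = 149$)
$S + b = \frac{1}{485247} + 149 = \frac{72301804}{485247}$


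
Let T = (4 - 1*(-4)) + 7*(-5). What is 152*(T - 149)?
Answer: -26752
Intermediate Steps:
T = -27 (T = (4 + 4) - 35 = 8 - 35 = -27)
152*(T - 149) = 152*(-27 - 149) = 152*(-176) = -26752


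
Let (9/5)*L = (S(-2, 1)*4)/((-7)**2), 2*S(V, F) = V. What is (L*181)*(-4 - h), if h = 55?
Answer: 213580/441 ≈ 484.31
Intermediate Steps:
S(V, F) = V/2
L = -20/441 (L = 5*((((1/2)*(-2))*4)/((-7)**2))/9 = 5*(-1*4/49)/9 = 5*(-4*1/49)/9 = (5/9)*(-4/49) = -20/441 ≈ -0.045351)
(L*181)*(-4 - h) = (-20/441*181)*(-4 - 1*55) = -3620*(-4 - 55)/441 = -3620/441*(-59) = 213580/441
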